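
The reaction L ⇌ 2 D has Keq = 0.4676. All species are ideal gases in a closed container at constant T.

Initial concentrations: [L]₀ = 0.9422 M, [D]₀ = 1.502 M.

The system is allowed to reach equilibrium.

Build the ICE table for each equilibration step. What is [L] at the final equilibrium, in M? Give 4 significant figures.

Q₀ = 2.394 vs Keq = 0.4676 ⇒ Q>K, reverse
Step 1:
                   L          D
  init        0.9422      1.502
  Δ           0.3607    -0.7215
  eq           1.303     0.7805
  solve Keq expr → x = -0.3607; check Q = 0.4676

[L]_eq = 1.303 M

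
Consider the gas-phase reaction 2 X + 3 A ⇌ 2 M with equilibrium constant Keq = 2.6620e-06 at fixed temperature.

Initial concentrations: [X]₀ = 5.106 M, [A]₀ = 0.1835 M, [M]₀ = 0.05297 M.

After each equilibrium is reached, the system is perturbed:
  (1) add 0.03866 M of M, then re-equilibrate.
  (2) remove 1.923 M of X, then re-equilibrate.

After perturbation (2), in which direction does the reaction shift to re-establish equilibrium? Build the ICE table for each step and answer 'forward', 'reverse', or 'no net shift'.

Q₀ = 0.01742 vs Keq = 2.6620e-06 ⇒ Q>K, reverse
Step 1:
                    X           A           M
  I             5.106      0.1835     0.05297
  C           0.05185     0.07777    -0.05185
  E             5.158      0.2613    0.001124
  solve Keq expr → x = -0.02592; check Q = 2.6620e-06
Then add 0.03866 M of M.
Step 2:
                    X           A           M
  I             5.158      0.2613     0.03978
  C           0.03826     0.05739    -0.03826
  E             5.196      0.3187    0.001525
  solve Keq expr → x = -0.01913; check Q = 2.6620e-06
Then remove 1.923 M of X.
Step 3:
                    X           A           M
  I             3.273      0.3187    0.001525
  C        5.6041e-04  8.4061e-04 -5.6041e-04
  E             3.274      0.3195  9.6459e-04
  solve Keq expr → x = -2.8020e-04; check Q = 2.6620e-06

Direction: reverse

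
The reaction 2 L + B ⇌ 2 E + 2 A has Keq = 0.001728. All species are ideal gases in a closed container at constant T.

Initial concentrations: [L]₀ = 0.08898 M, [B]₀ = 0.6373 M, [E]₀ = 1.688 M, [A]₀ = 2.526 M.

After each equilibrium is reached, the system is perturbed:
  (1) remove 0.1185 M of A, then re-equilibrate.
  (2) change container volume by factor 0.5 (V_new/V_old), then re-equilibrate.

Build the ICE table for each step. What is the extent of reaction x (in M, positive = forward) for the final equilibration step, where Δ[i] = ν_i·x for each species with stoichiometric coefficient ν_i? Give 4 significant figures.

Q₀ = 3603 vs Keq = 0.001728 ⇒ Q>K, reverse
Step 1:
                    L           B           E           A
  Initial     0.08898      0.6373       1.688       2.526
  Change        1.598      0.7988      -1.598      -1.598
  Equil         1.686       1.436     0.09048      0.9285
  solve Keq expr → x = -0.7988; check Q = 0.001728
Then remove 0.1185 M of A.
Step 2:
                    L           B           E           A
  Initial       1.686       1.436     0.09048        0.81
  Change     -0.01099   -0.005494     0.01099     0.01099
  Equil         1.676       1.431      0.1015       0.821
  solve Keq expr → x = 0.005494; check Q = 0.001728
Then change container volume by factor 0.5 (V_new/V_old).
Step 3:
                    L           B           E           A
  Initial       3.351       2.861      0.2029       1.642
  Change       0.0518      0.0259     -0.0518     -0.0518
  Equil         3.403       2.887      0.1511        1.59
  solve Keq expr → x = -0.0259; check Q = 0.001728

x = -0.0259 M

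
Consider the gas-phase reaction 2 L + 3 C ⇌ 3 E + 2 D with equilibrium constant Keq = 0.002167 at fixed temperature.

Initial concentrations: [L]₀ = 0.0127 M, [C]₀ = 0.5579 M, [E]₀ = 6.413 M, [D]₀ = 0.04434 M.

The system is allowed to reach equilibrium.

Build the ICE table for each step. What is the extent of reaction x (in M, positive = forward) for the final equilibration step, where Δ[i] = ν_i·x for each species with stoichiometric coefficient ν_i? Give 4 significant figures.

Q₀ = 1.8514e+04 vs Keq = 0.002167 ⇒ Q>K, reverse
Step 1:
                   L          C          E          D
  init        0.0127     0.5579      6.413    0.04434
  Δ          0.04426    0.06639   -0.06639   -0.04426
  eq         0.05696     0.6243      6.347 8.1799e-05
  solve Keq expr → x = -0.02213; check Q = 0.002167

x = -0.02213 M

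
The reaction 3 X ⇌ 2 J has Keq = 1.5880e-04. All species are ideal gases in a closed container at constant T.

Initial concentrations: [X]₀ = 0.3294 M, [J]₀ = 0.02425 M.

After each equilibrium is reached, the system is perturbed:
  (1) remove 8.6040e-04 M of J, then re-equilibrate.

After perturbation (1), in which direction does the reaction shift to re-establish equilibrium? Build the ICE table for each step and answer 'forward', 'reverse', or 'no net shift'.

Direction: forward

Q₀ = 0.01645 vs Keq = 1.5880e-04 ⇒ Q>K, reverse
Step 1:
                  X         J
  Initial    0.3294   0.02425
  Change    0.03226  -0.02151
  Equil      0.3617  0.002741
  solve Keq expr → x = -0.01075; check Q = 1.5880e-04
Then remove 8.6040e-04 M of J.
Step 2:
                  X         J
  Initial    0.3617   0.00188
  Change  -0.001269 8.4599e-04
  Equil      0.3604  0.002726
  solve Keq expr → x = 4.2299e-04; check Q = 1.5880e-04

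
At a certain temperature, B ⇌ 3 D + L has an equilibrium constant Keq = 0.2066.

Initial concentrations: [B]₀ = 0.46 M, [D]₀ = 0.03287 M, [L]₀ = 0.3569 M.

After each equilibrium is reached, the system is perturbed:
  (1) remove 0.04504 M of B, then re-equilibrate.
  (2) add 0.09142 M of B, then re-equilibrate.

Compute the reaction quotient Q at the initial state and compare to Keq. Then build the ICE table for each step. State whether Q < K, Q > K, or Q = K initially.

Q₀ = 2.7554e-05; Q < K (proceeds forward)

Q₀ = 2.7554e-05 vs Keq = 0.2066 ⇒ Q<K, forward
Step 1:
                   B          D          L
  Initial       0.46    0.03287     0.3569
  Change     -0.1549     0.4647     0.1549
  Equil       0.3051     0.4975     0.5118
  solve Keq expr → x = 0.1549; check Q = 0.2066
Then remove 0.04504 M of B.
Step 2:
                   B          D          L
  Initial     0.2601     0.4975     0.5118
  Change    0.006594   -0.01978  -0.006594
  Equil       0.2667     0.4778     0.5052
  solve Keq expr → x = -0.006594; check Q = 0.2066
Then add 0.09142 M of B.
Step 3:
                   B          D          L
  Initial     0.3581     0.4778     0.5052
  Change    -0.01286    0.03859    0.01286
  Equil       0.3452     0.5164     0.5181
  solve Keq expr → x = 0.01286; check Q = 0.2066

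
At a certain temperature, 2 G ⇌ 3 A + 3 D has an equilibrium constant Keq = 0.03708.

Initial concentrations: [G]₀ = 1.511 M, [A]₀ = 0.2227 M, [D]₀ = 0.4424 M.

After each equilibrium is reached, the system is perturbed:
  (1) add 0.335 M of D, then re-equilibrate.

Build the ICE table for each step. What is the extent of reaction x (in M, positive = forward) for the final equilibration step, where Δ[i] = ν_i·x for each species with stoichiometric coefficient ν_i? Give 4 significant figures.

Q₀ = 4.1887e-04 vs Keq = 0.03708 ⇒ Q<K, forward
Step 1:
                  G         A         D
  I           1.511    0.2227    0.4424
  C         -0.2054    0.3081    0.3081
  E           1.306    0.5308    0.7505
  solve Keq expr → x = 0.1027; check Q = 0.03708
Then add 0.335 M of D.
Step 2:
                  G         A         D
  I           1.306    0.5308     1.085
  C         0.07218   -0.1083   -0.1083
  E           1.378    0.4225    0.9772
  solve Keq expr → x = -0.03609; check Q = 0.03708

x = -0.03609 M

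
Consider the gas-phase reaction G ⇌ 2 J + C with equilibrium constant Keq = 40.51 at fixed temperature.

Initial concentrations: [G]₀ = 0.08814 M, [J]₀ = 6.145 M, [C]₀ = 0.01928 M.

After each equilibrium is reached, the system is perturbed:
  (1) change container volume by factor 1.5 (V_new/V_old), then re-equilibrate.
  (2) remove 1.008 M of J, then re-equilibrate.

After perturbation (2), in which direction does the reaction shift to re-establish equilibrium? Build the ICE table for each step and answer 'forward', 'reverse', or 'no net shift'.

Direction: forward

Q₀ = 8.26 vs Keq = 40.51 ⇒ Q<K, forward
Step 1:
                   G          J          C
  init       0.08814      6.145    0.01928
  Δ          -0.0357    0.07139     0.0357
  eq         0.05244      6.216    0.05498
  solve Keq expr → x = 0.0357; check Q = 40.51
Then change container volume by factor 1.5 (V_new/V_old).
Step 2:
                   G          J          C
  init       0.03496      4.144    0.03665
  Δ         -0.01345    0.02689    0.01345
  eq         0.02152      4.171     0.0501
  solve Keq expr → x = 0.01345; check Q = 40.51
Then remove 1.008 M of J.
Step 3:
                   G          J          C
  init       0.02152      3.163     0.0501
  Δ        -0.007228    0.01446   0.007228
  eq         0.01429      3.178    0.05732
  solve Keq expr → x = 0.007228; check Q = 40.51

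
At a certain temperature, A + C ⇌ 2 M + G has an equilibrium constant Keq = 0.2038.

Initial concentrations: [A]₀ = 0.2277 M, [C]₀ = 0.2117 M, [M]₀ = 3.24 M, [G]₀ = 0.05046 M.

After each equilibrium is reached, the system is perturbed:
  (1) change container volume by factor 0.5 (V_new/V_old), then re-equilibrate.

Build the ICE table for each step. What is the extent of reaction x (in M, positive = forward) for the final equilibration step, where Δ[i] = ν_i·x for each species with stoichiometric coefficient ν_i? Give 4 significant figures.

Q₀ = 10.99 vs Keq = 0.2038 ⇒ Q>K, reverse
Step 1:
                   A          C          M          G
  Initial     0.2277     0.2117       3.24    0.05046
  Change     0.04897    0.04897   -0.09794   -0.04897
  Equil       0.2767     0.2607      3.142   0.001489
  solve Keq expr → x = -0.04897; check Q = 0.2038
Then change container volume by factor 0.5 (V_new/V_old).
Step 2:
                   A          C          M          G
  Initial     0.5533     0.5213      6.284   0.002978
  Change    0.001479   0.001479  -0.002958  -0.001479
  Equil       0.5548     0.5228      6.281   0.001498
  solve Keq expr → x = -0.001479; check Q = 0.2038

x = -0.001479 M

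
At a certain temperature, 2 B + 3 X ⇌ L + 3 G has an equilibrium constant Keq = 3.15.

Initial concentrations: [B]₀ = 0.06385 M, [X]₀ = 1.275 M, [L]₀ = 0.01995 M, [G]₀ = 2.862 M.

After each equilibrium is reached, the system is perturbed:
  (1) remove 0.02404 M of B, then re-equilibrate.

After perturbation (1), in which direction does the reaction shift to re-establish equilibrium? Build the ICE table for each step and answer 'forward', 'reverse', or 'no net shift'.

Direction: reverse

Q₀ = 55.35 vs Keq = 3.15 ⇒ Q>K, reverse
Step 1:
                   B          X          L          G
  Initial    0.06385      1.275    0.01995      2.862
  Change     0.03363    0.05044   -0.01681   -0.05044
  Equil      0.09748      1.325   0.003136      2.812
  solve Keq expr → x = -0.01681; check Q = 3.15
Then remove 0.02404 M of B.
Step 2:
                   B          X          L          G
  Initial    0.07344      1.325   0.003136      2.812
  Change    0.002427    0.00364  -0.001213   -0.00364
  Equil      0.07586      1.329   0.001923      2.808
  solve Keq expr → x = -0.001213; check Q = 3.15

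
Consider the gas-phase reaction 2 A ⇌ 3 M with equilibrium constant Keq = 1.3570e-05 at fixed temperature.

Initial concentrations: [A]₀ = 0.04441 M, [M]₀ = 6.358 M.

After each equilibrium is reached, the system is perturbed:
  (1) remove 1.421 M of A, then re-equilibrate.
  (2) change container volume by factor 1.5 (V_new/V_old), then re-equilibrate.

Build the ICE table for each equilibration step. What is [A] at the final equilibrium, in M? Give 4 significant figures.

[A]_eq = 1.884 M

Q₀ = 1.3032e+05 vs Keq = 1.3570e-05 ⇒ Q>K, reverse
Step 1:
                    A           M
  init        0.04441       6.358
  Δ             4.197      -6.296
  eq            4.241      0.0625
  solve Keq expr → x = -2.099; check Q = 1.3570e-05
Then remove 1.421 M of A.
Step 2:
                    A           M
  init           2.82      0.0625
  Δ          0.009849    -0.01477
  eq             2.83     0.04772
  solve Keq expr → x = -0.004924; check Q = 1.3570e-05
Then change container volume by factor 1.5 (V_new/V_old).
Step 3:
                    A           M
  init          1.887     0.03182
  Δ         -0.003043    0.004565
  eq            1.884     0.03638
  solve Keq expr → x = 0.001522; check Q = 1.3570e-05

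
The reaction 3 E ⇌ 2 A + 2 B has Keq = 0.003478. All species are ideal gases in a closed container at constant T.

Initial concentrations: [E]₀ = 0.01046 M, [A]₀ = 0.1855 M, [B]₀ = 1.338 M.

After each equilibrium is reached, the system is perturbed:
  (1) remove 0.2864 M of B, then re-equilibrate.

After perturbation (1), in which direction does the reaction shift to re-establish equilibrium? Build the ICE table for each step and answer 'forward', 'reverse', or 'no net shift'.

Q₀ = 5.3828e+04 vs Keq = 0.003478 ⇒ Q>K, reverse
Step 1:
                  E         A         B
  init      0.01046    0.1855     1.338
  Δ          0.2671   -0.1781   -0.1781
  eq         0.2776  0.007435      1.16
  solve Keq expr → x = -0.08903; check Q = 0.003478
Then remove 0.2864 M of B.
Step 2:
                  E         A         B
  init       0.2776  0.007435    0.8735
  Δ       -0.003352  0.002235  0.002235
  eq         0.2742  0.009669    0.8758
  solve Keq expr → x = 0.001117; check Q = 0.003478

Direction: forward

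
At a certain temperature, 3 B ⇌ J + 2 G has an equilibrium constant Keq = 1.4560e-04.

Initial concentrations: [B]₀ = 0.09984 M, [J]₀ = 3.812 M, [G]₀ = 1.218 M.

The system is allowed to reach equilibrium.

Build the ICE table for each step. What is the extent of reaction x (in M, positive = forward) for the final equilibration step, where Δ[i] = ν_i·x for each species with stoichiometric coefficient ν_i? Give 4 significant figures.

x = -0.6002 M

Q₀ = 5682 vs Keq = 1.4560e-04 ⇒ Q>K, reverse
Step 1:
                    B           J           G
  init        0.09984       3.812       1.218
  Δ             1.801     -0.6002        -1.2
  eq              1.9       3.212     0.01764
  solve Keq expr → x = -0.6002; check Q = 1.4560e-04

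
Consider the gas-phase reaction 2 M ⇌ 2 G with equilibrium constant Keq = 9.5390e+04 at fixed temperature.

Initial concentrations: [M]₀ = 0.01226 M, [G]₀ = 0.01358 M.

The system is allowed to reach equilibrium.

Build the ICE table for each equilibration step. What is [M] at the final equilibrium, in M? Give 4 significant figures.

Q₀ = 1.227 vs Keq = 9.5390e+04 ⇒ Q<K, forward
Step 1:
                   M          G
  Initial    0.01226    0.01358
  Change    -0.01218    0.01218
  Equil   8.3394e-05    0.02576
  solve Keq expr → x = 0.006088; check Q = 9.5390e+04

[M]_eq = 8.3394e-05 M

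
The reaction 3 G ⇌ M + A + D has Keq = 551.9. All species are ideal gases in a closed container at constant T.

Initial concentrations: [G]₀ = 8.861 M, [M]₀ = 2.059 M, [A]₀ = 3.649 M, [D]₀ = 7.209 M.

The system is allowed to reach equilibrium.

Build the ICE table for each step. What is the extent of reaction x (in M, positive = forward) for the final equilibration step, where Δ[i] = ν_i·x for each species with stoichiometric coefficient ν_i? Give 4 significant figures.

Q₀ = 0.07785 vs Keq = 551.9 ⇒ Q<K, forward
Step 1:
                    G           M           A           D
  init          8.861       2.059       3.649       7.209
  Δ            -8.048       2.683       2.683       2.683
  eq           0.8134       4.742       6.332       9.892
  solve Keq expr → x = 2.683; check Q = 551.9

x = 2.683 M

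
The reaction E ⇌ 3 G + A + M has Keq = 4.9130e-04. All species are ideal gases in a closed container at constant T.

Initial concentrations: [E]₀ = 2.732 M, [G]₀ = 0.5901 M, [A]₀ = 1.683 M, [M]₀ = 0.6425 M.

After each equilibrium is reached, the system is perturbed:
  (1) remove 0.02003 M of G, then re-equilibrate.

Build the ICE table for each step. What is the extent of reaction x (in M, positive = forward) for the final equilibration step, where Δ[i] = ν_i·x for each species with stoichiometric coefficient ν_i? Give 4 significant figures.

x = 0.006409 M

Q₀ = 0.08133 vs Keq = 4.9130e-04 ⇒ Q>K, reverse
Step 1:
                    E           G           A           M
  init          2.732      0.5901       1.683      0.6425
  Δ            0.1554     -0.4661     -0.1554     -0.1554
  eq            2.887       0.124       1.528      0.4871
  solve Keq expr → x = -0.1554; check Q = 4.9130e-04
Then remove 0.02003 M of G.
Step 2:
                    E           G           A           M
  init          2.887       0.104       1.528      0.4871
  Δ         -0.006409     0.01923    0.006409    0.006409
  eq            2.881      0.1232       1.534      0.4935
  solve Keq expr → x = 0.006409; check Q = 4.9130e-04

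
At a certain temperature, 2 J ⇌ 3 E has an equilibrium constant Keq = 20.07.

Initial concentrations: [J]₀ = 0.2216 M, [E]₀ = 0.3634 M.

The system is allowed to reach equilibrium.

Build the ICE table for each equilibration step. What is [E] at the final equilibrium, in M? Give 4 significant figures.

Q₀ = 0.9773 vs Keq = 20.07 ⇒ Q<K, forward
Step 1:
                  J         E
  I          0.2216    0.3634
  C         -0.1289    0.1933
  E         0.09272    0.5567
  solve Keq expr → x = 0.06444; check Q = 20.07

[E]_eq = 0.5567 M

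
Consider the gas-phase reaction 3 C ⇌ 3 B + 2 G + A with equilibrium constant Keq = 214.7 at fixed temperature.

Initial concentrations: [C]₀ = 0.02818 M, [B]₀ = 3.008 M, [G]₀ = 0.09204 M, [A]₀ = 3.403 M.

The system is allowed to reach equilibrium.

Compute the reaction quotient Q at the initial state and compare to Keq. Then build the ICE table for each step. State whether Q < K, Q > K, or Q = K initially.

Q₀ = 3.5061e+04; Q > K (proceeds reverse)

Q₀ = 3.5061e+04 vs Keq = 214.7 ⇒ Q>K, reverse
Step 1:
                  C         B         G         A
  init      0.02818     3.008   0.09204     3.403
  Δ         0.06768  -0.06768  -0.04512  -0.02256
  eq        0.09586      2.94   0.04692      3.38
  solve Keq expr → x = -0.02256; check Q = 214.7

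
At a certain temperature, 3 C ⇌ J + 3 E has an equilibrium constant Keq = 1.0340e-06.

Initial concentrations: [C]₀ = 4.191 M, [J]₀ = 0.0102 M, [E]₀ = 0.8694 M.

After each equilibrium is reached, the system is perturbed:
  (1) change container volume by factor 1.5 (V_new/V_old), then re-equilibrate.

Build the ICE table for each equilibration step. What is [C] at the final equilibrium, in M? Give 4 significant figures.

[C]_eq = 2.814 M

Q₀ = 9.1055e-05 vs Keq = 1.0340e-06 ⇒ Q>K, reverse
Step 1:
                  C         J         E
  init        4.191    0.0102    0.8694
  Δ         0.03021  -0.01007  -0.03021
  eq          4.221 1.3160e-04    0.8392
  solve Keq expr → x = -0.01007; check Q = 1.0340e-06
Then change container volume by factor 1.5 (V_new/V_old).
Step 2:
                  C         J         E
  init        2.814 8.7730e-05    0.5595
  Δ       -1.3126e-04 4.3754e-05 1.3126e-04
  eq          2.814 1.3148e-04    0.5596
  solve Keq expr → x = 4.3754e-05; check Q = 1.0340e-06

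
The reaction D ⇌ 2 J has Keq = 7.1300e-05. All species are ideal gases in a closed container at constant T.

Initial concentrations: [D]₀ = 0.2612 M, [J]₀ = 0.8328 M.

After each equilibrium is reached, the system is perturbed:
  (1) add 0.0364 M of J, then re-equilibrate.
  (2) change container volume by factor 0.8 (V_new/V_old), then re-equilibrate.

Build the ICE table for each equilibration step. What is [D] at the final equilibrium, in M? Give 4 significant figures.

Q₀ = 2.655 vs Keq = 7.1300e-05 ⇒ Q>K, reverse
Step 1:
                   D          J
  Initial     0.2612     0.8328
  Change      0.4129    -0.8259
  Equil       0.6741   0.006933
  solve Keq expr → x = -0.4129; check Q = 7.1300e-05
Then add 0.0364 M of J.
Step 2:
                   D          J
  Initial     0.6741    0.04333
  Change     0.01815   -0.03631
  Equil       0.6923   0.007026
  solve Keq expr → x = -0.01815; check Q = 7.1300e-05
Then change container volume by factor 0.8 (V_new/V_old).
Step 3:
                   D          J
  Initial     0.8654   0.008782
  Change  4.6253e-04 -9.2505e-04
  Equil       0.8658   0.007857
  solve Keq expr → x = -4.6253e-04; check Q = 7.1300e-05

[D]_eq = 0.8658 M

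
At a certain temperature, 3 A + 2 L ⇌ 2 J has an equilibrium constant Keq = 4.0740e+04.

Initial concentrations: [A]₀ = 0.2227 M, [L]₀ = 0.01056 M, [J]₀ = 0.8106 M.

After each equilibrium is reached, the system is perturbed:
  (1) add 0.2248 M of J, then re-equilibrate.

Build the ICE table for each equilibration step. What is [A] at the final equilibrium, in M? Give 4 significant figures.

[A]_eq = 0.2626 M

Q₀ = 5.3349e+05 vs Keq = 4.0740e+04 ⇒ Q>K, reverse
Step 1:
                   A          L          J
  init        0.2227    0.01056     0.8106
  Δ          0.03031    0.02021   -0.02021
  eq           0.253    0.03077     0.7904
  solve Keq expr → x = -0.0101; check Q = 4.0740e+04
Then add 0.2248 M of J.
Step 2:
                   A          L          J
  init         0.253    0.03077      1.015
  Δ         0.009565   0.006377  -0.006377
  eq          0.2626    0.03715      1.009
  solve Keq expr → x = -0.003188; check Q = 4.0740e+04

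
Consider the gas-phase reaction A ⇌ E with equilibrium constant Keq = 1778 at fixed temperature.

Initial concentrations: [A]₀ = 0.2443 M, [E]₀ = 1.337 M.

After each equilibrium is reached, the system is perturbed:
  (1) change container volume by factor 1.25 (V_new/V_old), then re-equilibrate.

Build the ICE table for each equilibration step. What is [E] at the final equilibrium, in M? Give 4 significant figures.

Q₀ = 5.473 vs Keq = 1778 ⇒ Q<K, forward
Step 1:
                    A           E
  init         0.2443       1.337
  Δ           -0.2434      0.2434
  eq       8.8887e-04        1.58
  solve Keq expr → x = 0.2434; check Q = 1778
Then change container volume by factor 1.25 (V_new/V_old).
Step 2:
                    A           E
  init     7.1110e-04       1.264
  Δ                 0           0
  eq       7.1110e-04       1.264
  solve Keq expr → x = 0; check Q = 1778

[E]_eq = 1.264 M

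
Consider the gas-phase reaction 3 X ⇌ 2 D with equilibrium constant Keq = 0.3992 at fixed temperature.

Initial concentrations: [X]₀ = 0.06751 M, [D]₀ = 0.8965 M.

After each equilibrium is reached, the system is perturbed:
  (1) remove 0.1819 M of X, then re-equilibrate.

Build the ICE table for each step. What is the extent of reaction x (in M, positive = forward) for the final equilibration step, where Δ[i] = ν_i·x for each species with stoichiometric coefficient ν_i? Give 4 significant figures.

x = -0.03325 M

Q₀ = 2612 vs Keq = 0.3992 ⇒ Q>K, reverse
Step 1:
                  X         D
  Initial   0.06751    0.8965
  Change     0.7033   -0.4689
  Equil      0.7708    0.4276
  solve Keq expr → x = -0.2344; check Q = 0.3992
Then remove 0.1819 M of X.
Step 2:
                  X         D
  Initial    0.5889    0.4276
  Change    0.09975   -0.0665
  Equil      0.6887    0.3611
  solve Keq expr → x = -0.03325; check Q = 0.3992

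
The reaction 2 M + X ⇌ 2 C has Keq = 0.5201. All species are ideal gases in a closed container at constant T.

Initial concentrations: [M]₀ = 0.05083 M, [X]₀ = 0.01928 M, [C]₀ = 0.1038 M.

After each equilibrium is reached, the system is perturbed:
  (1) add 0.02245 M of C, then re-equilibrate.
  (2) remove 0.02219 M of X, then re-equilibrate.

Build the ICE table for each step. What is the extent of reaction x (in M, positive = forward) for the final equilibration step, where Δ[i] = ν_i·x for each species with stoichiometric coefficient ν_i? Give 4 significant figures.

x = -0.001952 M

Q₀ = 216.3 vs Keq = 0.5201 ⇒ Q>K, reverse
Step 1:
                  M         X         C
  Initial   0.05083   0.01928    0.1038
  Change    0.08065   0.04033  -0.08065
  Equil      0.1315   0.05961   0.02315
  solve Keq expr → x = -0.04033; check Q = 0.5201
Then add 0.02245 M of C.
Step 2:
                  M         X         C
  Initial    0.1315   0.05961    0.0456
  Change    0.01751  0.008754  -0.01751
  Equil       0.149   0.06836   0.02809
  solve Keq expr → x = -0.008754; check Q = 0.5201
Then remove 0.02219 M of X.
Step 3:
                  M         X         C
  Initial     0.149   0.04617   0.02809
  Change   0.003905  0.001952 -0.003905
  Equil      0.1529   0.04812   0.02419
  solve Keq expr → x = -0.001952; check Q = 0.5201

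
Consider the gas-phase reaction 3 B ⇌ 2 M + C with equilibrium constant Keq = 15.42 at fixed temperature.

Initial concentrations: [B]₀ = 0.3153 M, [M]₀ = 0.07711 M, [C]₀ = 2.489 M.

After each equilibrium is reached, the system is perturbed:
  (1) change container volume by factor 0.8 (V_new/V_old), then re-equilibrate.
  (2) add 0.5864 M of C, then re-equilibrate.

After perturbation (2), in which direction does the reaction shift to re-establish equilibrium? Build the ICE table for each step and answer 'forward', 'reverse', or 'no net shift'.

Direction: reverse

Q₀ = 0.4721 vs Keq = 15.42 ⇒ Q<K, forward
Step 1:
                   B          M          C
  I           0.3153    0.07711      2.489
  C          -0.1448    0.09651    0.04825
  E           0.1705     0.1736      2.537
  solve Keq expr → x = 0.04825; check Q = 15.42
Then change container volume by factor 0.8 (V_new/V_old).
Step 2:
                   B          M          C
  I           0.2132      0.217      3.172
  C                0          0          0
  E           0.2132      0.217      3.172
  solve Keq expr → x = 0; check Q = 15.42
Then add 0.5864 M of C.
Step 3:
                   B          M          C
  I           0.2132      0.217      3.758
  C         0.008434  -0.005623  -0.002811
  E           0.2216     0.2114      3.755
  solve Keq expr → x = -0.002811; check Q = 15.42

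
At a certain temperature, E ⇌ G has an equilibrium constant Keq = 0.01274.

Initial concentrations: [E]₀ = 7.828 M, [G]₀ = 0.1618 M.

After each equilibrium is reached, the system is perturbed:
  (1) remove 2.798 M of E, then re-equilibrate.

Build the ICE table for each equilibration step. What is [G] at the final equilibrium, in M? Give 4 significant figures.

Q₀ = 0.02067 vs Keq = 0.01274 ⇒ Q>K, reverse
Step 1:
                    E           G
  init          7.828      0.1618
  Δ           0.06129    -0.06129
  eq            7.889      0.1005
  solve Keq expr → x = -0.06129; check Q = 0.01274
Then remove 2.798 M of E.
Step 2:
                    E           G
  init          5.091      0.1005
  Δ            0.0352     -0.0352
  eq            5.126     0.06531
  solve Keq expr → x = -0.0352; check Q = 0.01274

[G]_eq = 0.06531 M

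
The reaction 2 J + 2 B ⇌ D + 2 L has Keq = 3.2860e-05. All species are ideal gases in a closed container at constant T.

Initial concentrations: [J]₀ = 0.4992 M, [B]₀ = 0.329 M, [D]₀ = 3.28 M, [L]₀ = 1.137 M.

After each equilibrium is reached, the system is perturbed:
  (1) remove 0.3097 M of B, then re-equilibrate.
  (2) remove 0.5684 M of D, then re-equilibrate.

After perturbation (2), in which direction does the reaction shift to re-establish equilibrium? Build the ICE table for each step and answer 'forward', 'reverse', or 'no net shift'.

Direction: forward

Q₀ = 157.2 vs Keq = 3.2860e-05 ⇒ Q>K, reverse
Step 1:
                  J         B         D         L
  init       0.4992     0.329      3.28     1.137
  Δ           1.129     1.129   -0.5644    -1.129
  eq          1.628     1.458     2.716  0.008255
  solve Keq expr → x = -0.5644; check Q = 3.2860e-05
Then remove 0.3097 M of B.
Step 2:
                  J         B         D         L
  init        1.628     1.148     2.716  0.008255
  Δ        0.001736  0.001736 -8.6799e-04 -0.001736
  eq           1.63      1.15     2.715  0.006519
  solve Keq expr → x = -8.6799e-04; check Q = 3.2860e-05
Then remove 0.5684 M of D.
Step 3:
                  J         B         D         L
  init         1.63      1.15     2.146  0.006519
  Δ       -8.0314e-04 -8.0314e-04 4.0157e-04 8.0314e-04
  eq          1.629     1.149     2.147  0.007322
  solve Keq expr → x = 4.0157e-04; check Q = 3.2860e-05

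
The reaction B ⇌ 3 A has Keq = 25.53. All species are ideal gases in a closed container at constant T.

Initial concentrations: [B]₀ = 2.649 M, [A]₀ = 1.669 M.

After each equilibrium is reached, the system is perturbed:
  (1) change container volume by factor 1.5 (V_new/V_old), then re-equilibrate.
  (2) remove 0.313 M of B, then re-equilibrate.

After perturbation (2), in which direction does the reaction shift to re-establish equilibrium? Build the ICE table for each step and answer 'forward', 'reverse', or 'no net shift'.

Q₀ = 1.755 vs Keq = 25.53 ⇒ Q<K, forward
Step 1:
                   B          A
  Initial      2.649      1.669
  Change     -0.6749      2.025
  Equil        1.974      3.694
  solve Keq expr → x = 0.6749; check Q = 25.53
Then change container volume by factor 1.5 (V_new/V_old).
Step 2:
                   B          A
  Initial      1.316      2.463
  Change     -0.1979     0.5937
  Equil        1.118      3.056
  solve Keq expr → x = 0.1979; check Q = 25.53
Then remove 0.313 M of B.
Step 3:
                   B          A
  Initial     0.8052      3.056
  Change      0.0773    -0.2319
  Equil       0.8824      2.824
  solve Keq expr → x = -0.0773; check Q = 25.53

Direction: reverse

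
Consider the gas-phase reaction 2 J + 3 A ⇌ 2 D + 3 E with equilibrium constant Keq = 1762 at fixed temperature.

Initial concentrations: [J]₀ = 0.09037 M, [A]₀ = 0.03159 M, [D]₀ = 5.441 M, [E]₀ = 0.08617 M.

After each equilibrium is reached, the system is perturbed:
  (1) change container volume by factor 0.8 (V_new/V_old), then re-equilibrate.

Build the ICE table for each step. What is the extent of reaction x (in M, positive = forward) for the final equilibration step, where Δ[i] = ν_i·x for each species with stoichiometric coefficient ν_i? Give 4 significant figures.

x = 0 M

Q₀ = 7.3575e+04 vs Keq = 1762 ⇒ Q>K, reverse
Step 1:
                   J          A          D          E
  I          0.09037    0.03159      5.441    0.08617
  C          0.02022    0.03033   -0.02022   -0.03033
  E           0.1106    0.06192      5.421    0.05584
  solve Keq expr → x = -0.01011; check Q = 1762
Then change container volume by factor 0.8 (V_new/V_old).
Step 2:
                   J          A          D          E
  I           0.1382     0.0774      6.776     0.0698
  C                0          0          0          0
  E           0.1382     0.0774      6.776     0.0698
  solve Keq expr → x = 0; check Q = 1762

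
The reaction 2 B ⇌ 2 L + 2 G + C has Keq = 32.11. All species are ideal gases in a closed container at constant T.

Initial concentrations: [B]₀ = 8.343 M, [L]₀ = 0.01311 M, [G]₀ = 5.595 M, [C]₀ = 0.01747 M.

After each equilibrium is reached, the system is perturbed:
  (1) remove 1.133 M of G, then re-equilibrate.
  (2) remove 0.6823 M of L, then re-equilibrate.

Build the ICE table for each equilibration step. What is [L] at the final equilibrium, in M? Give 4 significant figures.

Q₀ = 1.3504e-06 vs Keq = 32.11 ⇒ Q<K, forward
Step 1:
                   B          L          G          C
  I            8.343    0.01311      5.595    0.01747
  C           -2.935      2.935      2.935      1.468
  E            5.408      2.948       8.53      1.485
  solve Keq expr → x = 1.468; check Q = 32.11
Then remove 1.133 M of G.
Step 2:
                   B          L          G          C
  I            5.408      2.948      7.397      1.485
  C          -0.1749     0.1749     0.1749    0.08747
  E            5.233      3.123      7.572      1.572
  solve Keq expr → x = 0.08747; check Q = 32.11
Then remove 0.6823 M of L.
Step 3:
                   B          L          G          C
  I            5.233      2.441      7.572      1.572
  C          -0.2847     0.2847     0.2847     0.1423
  E            4.948      2.725      7.857      1.715
  solve Keq expr → x = 0.1423; check Q = 32.11

[L]_eq = 2.725 M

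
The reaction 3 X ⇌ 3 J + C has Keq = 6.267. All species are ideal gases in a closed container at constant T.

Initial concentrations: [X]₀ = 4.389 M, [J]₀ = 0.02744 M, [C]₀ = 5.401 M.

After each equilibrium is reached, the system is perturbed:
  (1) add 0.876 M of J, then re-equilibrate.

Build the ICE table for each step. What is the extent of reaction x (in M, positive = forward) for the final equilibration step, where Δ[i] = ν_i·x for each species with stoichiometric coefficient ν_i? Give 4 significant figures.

Q₀ = 1.3199e-06 vs Keq = 6.267 ⇒ Q<K, forward
Step 1:
                  X         J         C
  I           4.389   0.02744     5.401
  C          -2.189     2.189    0.7296
  E             2.2     2.216     6.131
  solve Keq expr → x = 0.7296; check Q = 6.267
Then add 0.876 M of J.
Step 2:
                  X         J         C
  I             2.2     3.092     6.131
  C          0.4261   -0.4261    -0.142
  E           2.626     2.666     5.989
  solve Keq expr → x = -0.142; check Q = 6.267

x = -0.142 M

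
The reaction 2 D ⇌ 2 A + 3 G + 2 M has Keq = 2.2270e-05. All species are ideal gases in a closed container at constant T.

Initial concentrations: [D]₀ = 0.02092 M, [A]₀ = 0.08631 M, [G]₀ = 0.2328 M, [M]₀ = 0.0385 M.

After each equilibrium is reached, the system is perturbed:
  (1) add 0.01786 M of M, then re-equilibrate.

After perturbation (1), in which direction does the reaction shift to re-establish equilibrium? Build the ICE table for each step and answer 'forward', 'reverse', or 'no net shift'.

Q₀ = 3.1832e-04 vs Keq = 2.2270e-05 ⇒ Q>K, reverse
Step 1:
                   D          A          G          M
  Initial    0.02092    0.08631     0.2328     0.0385
  Change      0.0145    -0.0145   -0.02175    -0.0145
  Equil      0.03542    0.07181     0.2111      0.024
  solve Keq expr → x = -0.007248; check Q = 2.2270e-05
Then add 0.01786 M of M.
Step 2:
                   D          A          G          M
  Initial    0.03542    0.07181     0.2111    0.04186
  Change    0.007175  -0.007175   -0.01076  -0.007175
  Equil      0.04259    0.06464     0.2003    0.03469
  solve Keq expr → x = -0.003587; check Q = 2.2270e-05

Direction: reverse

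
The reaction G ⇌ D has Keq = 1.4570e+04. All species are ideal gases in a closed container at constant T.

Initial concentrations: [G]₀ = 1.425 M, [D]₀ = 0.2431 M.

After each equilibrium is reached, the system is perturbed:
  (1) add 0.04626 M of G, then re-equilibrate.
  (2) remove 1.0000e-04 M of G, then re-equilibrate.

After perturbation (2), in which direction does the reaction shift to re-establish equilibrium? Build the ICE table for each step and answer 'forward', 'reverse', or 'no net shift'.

Q₀ = 0.1706 vs Keq = 1.4570e+04 ⇒ Q<K, forward
Step 1:
                   G          D
  I            1.425     0.2431
  C           -1.425      1.425
  E       1.1448e-04      1.668
  solve Keq expr → x = 1.425; check Q = 1.4570e+04
Then add 0.04626 M of G.
Step 2:
                   G          D
  I          0.04637      1.668
  C         -0.04626    0.04626
  E       1.1766e-04      1.714
  solve Keq expr → x = 0.04626; check Q = 1.4570e+04
Then remove 1.0000e-04 M of G.
Step 3:
                   G          D
  I       1.7656e-05      1.714
  C       9.9993e-05 -9.9993e-05
  E       1.1765e-04      1.714
  solve Keq expr → x = -9.9993e-05; check Q = 1.4570e+04

Direction: reverse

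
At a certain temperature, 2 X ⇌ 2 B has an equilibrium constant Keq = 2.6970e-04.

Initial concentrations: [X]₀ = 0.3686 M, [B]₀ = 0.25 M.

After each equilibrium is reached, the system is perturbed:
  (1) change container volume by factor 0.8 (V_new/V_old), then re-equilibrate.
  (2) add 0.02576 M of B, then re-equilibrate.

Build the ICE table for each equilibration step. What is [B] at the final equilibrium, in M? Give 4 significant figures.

[B]_eq = 0.01291 M

Q₀ = 0.46 vs Keq = 2.6970e-04 ⇒ Q>K, reverse
Step 1:
                  X         B
  init       0.3686      0.25
  Δ            0.24     -0.24
  eq         0.6086  0.009995
  solve Keq expr → x = -0.12; check Q = 2.6970e-04
Then change container volume by factor 0.8 (V_new/V_old).
Step 2:
                  X         B
  init       0.7608   0.01249
  Δ               0         0
  eq         0.7608   0.01249
  solve Keq expr → x = 0; check Q = 2.6970e-04
Then add 0.02576 M of B.
Step 3:
                  X         B
  init       0.7608   0.03825
  Δ         0.02534  -0.02534
  eq         0.7861   0.01291
  solve Keq expr → x = -0.01267; check Q = 2.6970e-04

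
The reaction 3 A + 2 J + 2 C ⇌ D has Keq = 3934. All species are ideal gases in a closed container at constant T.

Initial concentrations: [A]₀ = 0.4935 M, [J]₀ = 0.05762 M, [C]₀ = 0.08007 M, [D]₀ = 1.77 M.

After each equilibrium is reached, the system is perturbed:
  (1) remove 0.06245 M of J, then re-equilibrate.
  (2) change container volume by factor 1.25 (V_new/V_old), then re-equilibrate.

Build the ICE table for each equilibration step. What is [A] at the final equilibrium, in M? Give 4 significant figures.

[A]_eq = 0.639 M

Q₀ = 6.9187e+05 vs Keq = 3934 ⇒ Q>K, reverse
Step 1:
                    A           J           C           D
  init         0.4935     0.05762     0.08007        1.77
  Δ            0.1864      0.1243      0.1243    -0.06213
  eq           0.6799      0.1819      0.2043       1.708
  solve Keq expr → x = -0.06213; check Q = 3934
Then remove 0.06245 M of J.
Step 2:
                    A           J           C           D
  init         0.6799      0.1194      0.2043       1.708
  Δ            0.0407     0.02713     0.02713    -0.01357
  eq           0.7206      0.1466      0.2315       1.694
  solve Keq expr → x = -0.01357; check Q = 3934
Then change container volume by factor 1.25 (V_new/V_old).
Step 3:
                    A           J           C           D
  init         0.5765      0.1173      0.1852       1.355
  Δ           0.06253     0.04169     0.04169    -0.02084
  eq            0.639      0.1589      0.2269       1.335
  solve Keq expr → x = -0.02084; check Q = 3934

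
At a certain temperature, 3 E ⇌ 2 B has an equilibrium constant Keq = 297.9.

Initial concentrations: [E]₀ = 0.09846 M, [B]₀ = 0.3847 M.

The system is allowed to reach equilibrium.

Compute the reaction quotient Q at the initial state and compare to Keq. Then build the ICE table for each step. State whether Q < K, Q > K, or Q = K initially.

Q₀ = 155 vs Keq = 297.9 ⇒ Q<K, forward
Step 1:
                    E           B
  I           0.09846      0.3847
  C          -0.01765     0.01177
  E           0.08081      0.3965
  solve Keq expr → x = 0.005884; check Q = 297.9

Q₀ = 155; Q < K (proceeds forward)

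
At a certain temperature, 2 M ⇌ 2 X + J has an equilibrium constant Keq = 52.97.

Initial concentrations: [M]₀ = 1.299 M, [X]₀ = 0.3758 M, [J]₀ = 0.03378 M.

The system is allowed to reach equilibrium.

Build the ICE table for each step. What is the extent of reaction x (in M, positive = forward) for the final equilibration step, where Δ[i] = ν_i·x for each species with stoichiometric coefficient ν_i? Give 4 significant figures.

x = 0.5688 M

Q₀ = 0.002827 vs Keq = 52.97 ⇒ Q<K, forward
Step 1:
                   M          X          J
  I            1.299     0.3758    0.03378
  C           -1.138      1.138     0.5688
  E           0.1614      1.513     0.6026
  solve Keq expr → x = 0.5688; check Q = 52.97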